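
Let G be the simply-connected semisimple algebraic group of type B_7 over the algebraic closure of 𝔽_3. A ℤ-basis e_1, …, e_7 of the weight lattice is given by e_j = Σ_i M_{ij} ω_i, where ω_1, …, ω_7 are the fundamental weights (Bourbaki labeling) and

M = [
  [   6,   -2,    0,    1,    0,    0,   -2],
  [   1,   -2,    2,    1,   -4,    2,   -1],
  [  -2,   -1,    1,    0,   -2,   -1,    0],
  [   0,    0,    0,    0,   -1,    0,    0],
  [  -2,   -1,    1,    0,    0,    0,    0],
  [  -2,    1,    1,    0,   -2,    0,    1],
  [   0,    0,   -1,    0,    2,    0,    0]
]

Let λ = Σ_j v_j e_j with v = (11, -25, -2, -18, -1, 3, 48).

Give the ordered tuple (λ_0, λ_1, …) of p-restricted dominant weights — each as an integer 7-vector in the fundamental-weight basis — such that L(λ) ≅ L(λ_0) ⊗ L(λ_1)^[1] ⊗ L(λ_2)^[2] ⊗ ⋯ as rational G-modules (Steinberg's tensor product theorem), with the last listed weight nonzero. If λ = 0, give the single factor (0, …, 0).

((2, 1, 0, 1, 1, 1, 0),)

Compute c_i = Σ_j M_{ij} v_j with v = (11, -25, -2, -18, -1, 3, 48):
  c_1 = 6*11 + -2*-25 + 0*-2 + 1*-18 + 0*-1 + 0*3 + -2*48 = 2
  c_2 = 1*11 + -2*-25 + 2*-2 + 1*-18 + -4*-1 + 2*3 + -1*48 = 1
  c_3 = -2*11 + -1*-25 + 1*-2 + 0*-18 + -2*-1 + -1*3 + 0*48 = 0
  c_4 = 0*11 + 0*-25 + 0*-2 + 0*-18 + -1*-1 + 0*3 + 0*48 = 1
  c_5 = -2*11 + -1*-25 + 1*-2 + 0*-18 + 0*-1 + 0*3 + 0*48 = 1
  c_6 = -2*11 + 1*-25 + 1*-2 + 0*-18 + -2*-1 + 0*3 + 1*48 = 1
  c_7 = 0*11 + 0*-25 + -1*-2 + 0*-18 + 2*-1 + 0*3 + 0*48 = 0
Expand coordinatewise in base 3:
  c_1 = 2 = 2·3^0
  c_2 = 1 = 1·3^0
  c_3 = 0
  c_4 = 1 = 1·3^0
  c_5 = 1 = 1·3^0
  c_6 = 1 = 1·3^0
  c_7 = 0
p-restricted factor λ_0 = (2, 1, 0, 1, 1, 1, 0)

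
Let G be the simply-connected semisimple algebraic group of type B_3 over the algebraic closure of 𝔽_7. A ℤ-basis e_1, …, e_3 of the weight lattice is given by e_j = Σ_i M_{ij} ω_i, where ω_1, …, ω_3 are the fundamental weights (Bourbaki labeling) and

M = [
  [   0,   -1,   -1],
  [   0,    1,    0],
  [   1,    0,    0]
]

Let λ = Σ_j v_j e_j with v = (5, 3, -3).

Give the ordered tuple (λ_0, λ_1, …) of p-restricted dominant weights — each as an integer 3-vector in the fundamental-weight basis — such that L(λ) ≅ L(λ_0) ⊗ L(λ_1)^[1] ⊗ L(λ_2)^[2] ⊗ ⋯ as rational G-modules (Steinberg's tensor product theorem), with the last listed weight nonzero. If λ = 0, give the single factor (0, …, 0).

Change of basis e → ω: c = M·v where v = (5, 3, -3):
  c_1 = 0*5 + -1*3 + -1*-3 = 0
  c_2 = 0*5 + 1*3 + 0*-3 = 3
  c_3 = 1*5 + 0*3 + 0*-3 = 5
p = 7; digits c_i = Σ_j d_{ij}·7^j, 0 ≤ d_{ij} < 7:
  c_1 = 0
  c_2 = 3 = 3·7^0
  c_3 = 5 = 5·7^0
Factor λ_0 = (0, 3, 5)

((0, 3, 5),)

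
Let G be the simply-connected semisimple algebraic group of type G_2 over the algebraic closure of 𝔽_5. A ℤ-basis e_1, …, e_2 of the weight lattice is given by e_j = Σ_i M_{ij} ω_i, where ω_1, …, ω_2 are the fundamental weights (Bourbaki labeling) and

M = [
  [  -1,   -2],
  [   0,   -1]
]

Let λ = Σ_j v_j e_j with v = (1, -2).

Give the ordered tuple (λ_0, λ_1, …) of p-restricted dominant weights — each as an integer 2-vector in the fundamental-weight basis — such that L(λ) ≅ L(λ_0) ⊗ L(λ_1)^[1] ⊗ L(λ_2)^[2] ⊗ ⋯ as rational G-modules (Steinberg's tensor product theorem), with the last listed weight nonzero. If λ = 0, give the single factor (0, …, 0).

((3, 2),)

Change of basis e → ω: c = M·v where v = (1, -2):
  c_1 = -1*1 + -2*-2 = 3
  c_2 = 0*1 + -1*-2 = 2
Writing each c_i in base p = 5:
  c_1 = 3 = 3·5^0
  c_2 = 2 = 2·5^0
Factor λ_0 = (3, 2)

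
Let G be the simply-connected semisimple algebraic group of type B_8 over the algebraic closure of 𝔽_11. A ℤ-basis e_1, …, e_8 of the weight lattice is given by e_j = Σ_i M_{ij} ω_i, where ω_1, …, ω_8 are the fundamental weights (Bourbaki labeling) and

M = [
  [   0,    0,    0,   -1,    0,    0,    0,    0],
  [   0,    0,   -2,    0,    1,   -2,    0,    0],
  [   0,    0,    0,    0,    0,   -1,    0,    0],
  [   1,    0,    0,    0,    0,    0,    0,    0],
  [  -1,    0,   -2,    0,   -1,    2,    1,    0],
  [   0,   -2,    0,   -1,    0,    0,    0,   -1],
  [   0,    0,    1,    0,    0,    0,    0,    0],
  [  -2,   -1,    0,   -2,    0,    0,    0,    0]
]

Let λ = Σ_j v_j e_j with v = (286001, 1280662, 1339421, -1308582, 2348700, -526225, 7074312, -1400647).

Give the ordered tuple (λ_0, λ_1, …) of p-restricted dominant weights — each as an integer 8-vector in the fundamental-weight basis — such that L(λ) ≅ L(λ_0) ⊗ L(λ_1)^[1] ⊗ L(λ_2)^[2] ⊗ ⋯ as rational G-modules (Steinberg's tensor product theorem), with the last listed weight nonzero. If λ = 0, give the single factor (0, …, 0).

ω-coordinates c = M·v, v = (286001, 1280662, 1339421, -1308582, 2348700, -526225, 7074312, -1400647):
  c_1 = 0·286001 + 0·1280662 + 0·1339421 + (-1)·(-1308582) + 0·2348700 + (0)·(-526225) + 0·7074312 + (0)·(-1400647) = 1308582
  c_2 = 0·286001 + 0·1280662 + (-2)·(1339421) + (0)·(-1308582) + 1·2348700 + (-2)·(-526225) + 0·7074312 + (0)·(-1400647) = 722308
  c_3 = 0·286001 + 0·1280662 + 0·1339421 + (0)·(-1308582) + 0·2348700 + (-1)·(-526225) + 0·7074312 + (0)·(-1400647) = 526225
  c_4 = 1·286001 + 0·1280662 + 0·1339421 + (0)·(-1308582) + 0·2348700 + (0)·(-526225) + 0·7074312 + (0)·(-1400647) = 286001
  c_5 = (-1)·(286001) + 0·1280662 + (-2)·(1339421) + (0)·(-1308582) + (-1)·(2348700) + (2)·(-526225) + 1·7074312 + (0)·(-1400647) = 708319
  c_6 = 0·286001 + (-2)·(1280662) + 0·1339421 + (-1)·(-1308582) + 0·2348700 + (0)·(-526225) + 0·7074312 + (-1)·(-1400647) = 147905
  c_7 = 0·286001 + 0·1280662 + 1·1339421 + (0)·(-1308582) + 0·2348700 + (0)·(-526225) + 0·7074312 + (0)·(-1400647) = 1339421
  c_8 = (-2)·(286001) + (-1)·(1280662) + 0·1339421 + (-2)·(-1308582) + 0·2348700 + (0)·(-526225) + 0·7074312 + (0)·(-1400647) = 764500
Expand coordinatewise in base 11:
  c_1 = 1308582 = 0·11^0 + 8·11^1 + 1·11^2 + 4·11^3 + 1·11^4 + 8·11^5
  c_2 = 722308 = 4·11^0 + 5·11^1 + 7·11^2 + 3·11^3 + 5·11^4 + 4·11^5
  c_3 = 526225 = 7·11^0 + 10·11^1 + 3·11^2 + 10·11^3 + 2·11^4 + 3·11^5
  c_4 = 286001 = 1·11^0 + 7·11^1 + 9·11^2 + 5·11^3 + 8·11^4 + 1·11^5
  c_5 = 708319 = 7·11^0 + 9·11^1 + 1·11^2 + 4·11^3 + 4·11^4 + 4·11^5
  c_6 = 147905 = 10·11^0 + 3·11^1 + 1·11^2 + 1·11^3 + 10·11^4
  c_7 = 1339421 = 6·11^0 + 6·11^1 + 3·11^2 + 5·11^3 + 3·11^4 + 8·11^5
  c_8 = 764500 = 0·11^0 + 2·11^1 + 4·11^2 + 2·11^3 + 8·11^4 + 4·11^5
Factor λ_0 = (0, 4, 7, 1, 7, 10, 6, 0)
Factor λ_1 = (8, 5, 10, 7, 9, 3, 6, 2)
Factor λ_2 = (1, 7, 3, 9, 1, 1, 3, 4)
Factor λ_3 = (4, 3, 10, 5, 4, 1, 5, 2)
Factor λ_4 = (1, 5, 2, 8, 4, 10, 3, 8)
Factor λ_5 = (8, 4, 3, 1, 4, 0, 8, 4)

((0, 4, 7, 1, 7, 10, 6, 0), (8, 5, 10, 7, 9, 3, 6, 2), (1, 7, 3, 9, 1, 1, 3, 4), (4, 3, 10, 5, 4, 1, 5, 2), (1, 5, 2, 8, 4, 10, 3, 8), (8, 4, 3, 1, 4, 0, 8, 4))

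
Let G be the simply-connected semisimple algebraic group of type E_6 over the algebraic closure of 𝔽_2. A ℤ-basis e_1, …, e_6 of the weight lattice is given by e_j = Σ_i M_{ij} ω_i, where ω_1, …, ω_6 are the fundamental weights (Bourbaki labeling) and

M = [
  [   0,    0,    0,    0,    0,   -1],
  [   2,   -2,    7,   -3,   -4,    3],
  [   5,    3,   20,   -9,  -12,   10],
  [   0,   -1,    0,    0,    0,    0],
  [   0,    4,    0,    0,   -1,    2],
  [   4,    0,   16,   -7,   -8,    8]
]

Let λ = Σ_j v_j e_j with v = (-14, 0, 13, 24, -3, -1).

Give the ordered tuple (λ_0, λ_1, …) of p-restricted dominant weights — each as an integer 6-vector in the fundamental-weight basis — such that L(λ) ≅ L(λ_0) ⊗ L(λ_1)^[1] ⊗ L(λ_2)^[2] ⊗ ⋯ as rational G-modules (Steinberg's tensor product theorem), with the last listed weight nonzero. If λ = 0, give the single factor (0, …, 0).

((1, 0, 0, 0, 1, 0),)

Converting to the ω-basis (c_i = row i of M dotted with v = (-14, 0, 13, 24, -3, -1)):
  c_1 = (0)·(-14) + (0)·(0) + (0)·(13) + (0)·(24) + (0)·(-3) + (-1)·(-1) = 1
  c_2 = (2)·(-14) + (-2)·(0) + (7)·(13) + (-3)·(24) + (-4)·(-3) + (3)·(-1) = 0
  c_3 = (5)·(-14) + (3)·(0) + (20)·(13) + (-9)·(24) + (-12)·(-3) + (10)·(-1) = 0
  c_4 = (0)·(-14) + (-1)·(0) + (0)·(13) + (0)·(24) + (0)·(-3) + (0)·(-1) = 0
  c_5 = (0)·(-14) + (4)·(0) + (0)·(13) + (0)·(24) + (-1)·(-3) + (2)·(-1) = 1
  c_6 = (4)·(-14) + (0)·(0) + (16)·(13) + (-7)·(24) + (-8)·(-3) + (8)·(-1) = 0
Writing each c_i in base p = 2:
  c_1 = 1 = 1·2^0
  c_2 = 0
  c_3 = 0
  c_4 = 0
  c_5 = 1 = 1·2^0
  c_6 = 0
λ_0 = (1, 0, 0, 0, 1, 0)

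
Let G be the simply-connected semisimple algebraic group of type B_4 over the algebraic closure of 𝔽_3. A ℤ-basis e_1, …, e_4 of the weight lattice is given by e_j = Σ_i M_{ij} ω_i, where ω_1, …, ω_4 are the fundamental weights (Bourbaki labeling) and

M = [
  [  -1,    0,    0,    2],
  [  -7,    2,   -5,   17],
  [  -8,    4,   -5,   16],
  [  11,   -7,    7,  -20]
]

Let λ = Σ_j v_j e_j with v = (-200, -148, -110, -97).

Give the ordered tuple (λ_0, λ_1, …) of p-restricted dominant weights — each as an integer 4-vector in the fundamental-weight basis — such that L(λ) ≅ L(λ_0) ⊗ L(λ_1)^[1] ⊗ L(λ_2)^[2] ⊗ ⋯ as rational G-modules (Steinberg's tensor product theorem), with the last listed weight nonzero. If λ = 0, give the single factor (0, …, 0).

In the fundamental-weight basis, λ has coordinates c = M·v (v = (-200, -148, -110, -97)):
  c_1 = -1*-200 + 0*-148 + 0*-110 + 2*-97 = 6
  c_2 = -7*-200 + 2*-148 + -5*-110 + 17*-97 = 5
  c_3 = -8*-200 + 4*-148 + -5*-110 + 16*-97 = 6
  c_4 = 11*-200 + -7*-148 + 7*-110 + -20*-97 = 6
Base-3 expansion of each c_i:
  c_1 = 6 = 0·3^0 + 2·3^1
  c_2 = 5 = 2·3^0 + 1·3^1
  c_3 = 6 = 0·3^0 + 2·3^1
  c_4 = 6 = 0·3^0 + 2·3^1
p-restricted factor λ_0 = (0, 2, 0, 0)
p-restricted factor λ_1 = (2, 1, 2, 2)

((0, 2, 0, 0), (2, 1, 2, 2))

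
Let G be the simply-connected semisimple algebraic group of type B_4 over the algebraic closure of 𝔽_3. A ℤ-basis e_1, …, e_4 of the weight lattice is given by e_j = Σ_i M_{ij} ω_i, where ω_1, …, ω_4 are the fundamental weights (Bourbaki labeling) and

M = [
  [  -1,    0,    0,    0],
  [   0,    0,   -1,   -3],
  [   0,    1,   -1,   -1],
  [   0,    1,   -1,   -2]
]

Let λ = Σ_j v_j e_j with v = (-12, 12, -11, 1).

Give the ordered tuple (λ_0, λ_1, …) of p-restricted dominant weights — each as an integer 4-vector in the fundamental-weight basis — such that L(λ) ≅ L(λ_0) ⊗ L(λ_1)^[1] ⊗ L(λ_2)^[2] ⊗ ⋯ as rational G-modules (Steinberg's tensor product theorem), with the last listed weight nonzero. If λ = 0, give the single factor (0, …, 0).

Compute c_i = Σ_j M_{ij} v_j with v = (-12, 12, -11, 1):
  c_1 = -1*-12 + 0*12 + 0*-11 + 0*1 = 12
  c_2 = 0*-12 + 0*12 + -1*-11 + -3*1 = 8
  c_3 = 0*-12 + 1*12 + -1*-11 + -1*1 = 22
  c_4 = 0*-12 + 1*12 + -1*-11 + -2*1 = 21
Base-3 expansion of each c_i:
  c_1 = 12 = 0·3^0 + 1·3^1 + 1·3^2
  c_2 = 8 = 2·3^0 + 2·3^1
  c_3 = 22 = 1·3^0 + 1·3^1 + 2·3^2
  c_4 = 21 = 0·3^0 + 1·3^1 + 2·3^2
p-restricted factor λ_0 = (0, 2, 1, 0)
p-restricted factor λ_1 = (1, 2, 1, 1)
p-restricted factor λ_2 = (1, 0, 2, 2)

((0, 2, 1, 0), (1, 2, 1, 1), (1, 0, 2, 2))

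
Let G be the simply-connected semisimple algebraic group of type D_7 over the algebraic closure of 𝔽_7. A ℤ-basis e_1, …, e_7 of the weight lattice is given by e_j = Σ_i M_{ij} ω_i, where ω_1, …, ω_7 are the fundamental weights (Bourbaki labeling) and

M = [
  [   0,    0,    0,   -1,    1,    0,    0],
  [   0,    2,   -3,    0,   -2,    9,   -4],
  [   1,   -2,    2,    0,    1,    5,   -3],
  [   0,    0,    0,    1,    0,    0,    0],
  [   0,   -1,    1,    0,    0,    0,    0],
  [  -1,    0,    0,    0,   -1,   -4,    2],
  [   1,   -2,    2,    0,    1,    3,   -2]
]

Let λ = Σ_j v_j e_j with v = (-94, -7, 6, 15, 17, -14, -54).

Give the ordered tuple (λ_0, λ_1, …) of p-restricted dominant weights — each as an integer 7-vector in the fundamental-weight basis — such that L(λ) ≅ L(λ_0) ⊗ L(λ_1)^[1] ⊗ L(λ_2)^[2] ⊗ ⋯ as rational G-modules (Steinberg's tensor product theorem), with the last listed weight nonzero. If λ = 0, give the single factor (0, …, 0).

Converting to the ω-basis (c_i = row i of M dotted with v = (-94, -7, 6, 15, 17, -14, -54)):
  c_1 = (0)·(-94) + (0)·(-7) + (0)·(6) + (-1)·(15) + (1)·(17) + (0)·(-14) + (0)·(-54) = 2
  c_2 = (0)·(-94) + (2)·(-7) + (-3)·(6) + (0)·(15) + (-2)·(17) + (9)·(-14) + (-4)·(-54) = 24
  c_3 = (1)·(-94) + (-2)·(-7) + (2)·(6) + (0)·(15) + (1)·(17) + (5)·(-14) + (-3)·(-54) = 41
  c_4 = (0)·(-94) + (0)·(-7) + (0)·(6) + (1)·(15) + (0)·(17) + (0)·(-14) + (0)·(-54) = 15
  c_5 = (0)·(-94) + (-1)·(-7) + (1)·(6) + (0)·(15) + (0)·(17) + (0)·(-14) + (0)·(-54) = 13
  c_6 = (-1)·(-94) + (0)·(-7) + (0)·(6) + (0)·(15) + (-1)·(17) + (-4)·(-14) + (2)·(-54) = 25
  c_7 = (1)·(-94) + (-2)·(-7) + (2)·(6) + (0)·(15) + (1)·(17) + (3)·(-14) + (-2)·(-54) = 15
Base-7 expansion of each c_i:
  c_1 = 2 = 2·7^0
  c_2 = 24 = 3·7^0 + 3·7^1
  c_3 = 41 = 6·7^0 + 5·7^1
  c_4 = 15 = 1·7^0 + 2·7^1
  c_5 = 13 = 6·7^0 + 1·7^1
  c_6 = 25 = 4·7^0 + 3·7^1
  c_7 = 15 = 1·7^0 + 2·7^1
p-restricted factor λ_0 = (2, 3, 6, 1, 6, 4, 1)
p-restricted factor λ_1 = (0, 3, 5, 2, 1, 3, 2)

((2, 3, 6, 1, 6, 4, 1), (0, 3, 5, 2, 1, 3, 2))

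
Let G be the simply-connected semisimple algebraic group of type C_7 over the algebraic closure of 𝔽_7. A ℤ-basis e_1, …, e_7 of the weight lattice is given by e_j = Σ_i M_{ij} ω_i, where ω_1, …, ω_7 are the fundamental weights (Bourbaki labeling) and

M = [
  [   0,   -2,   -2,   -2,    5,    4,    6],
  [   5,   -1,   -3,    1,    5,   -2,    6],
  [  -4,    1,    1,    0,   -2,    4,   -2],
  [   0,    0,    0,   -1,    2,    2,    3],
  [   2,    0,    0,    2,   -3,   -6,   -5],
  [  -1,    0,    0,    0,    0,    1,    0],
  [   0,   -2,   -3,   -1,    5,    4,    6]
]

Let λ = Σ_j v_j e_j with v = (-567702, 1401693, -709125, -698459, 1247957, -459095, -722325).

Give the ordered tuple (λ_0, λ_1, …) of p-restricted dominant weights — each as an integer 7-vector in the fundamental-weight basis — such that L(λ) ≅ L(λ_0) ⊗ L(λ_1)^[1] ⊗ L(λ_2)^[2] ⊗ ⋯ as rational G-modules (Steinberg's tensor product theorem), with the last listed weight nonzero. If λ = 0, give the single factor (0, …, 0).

In the fundamental-weight basis, λ has coordinates c = M·v (v = (-567702, 1401693, -709125, -698459, 1247957, -459095, -722325)):
  c_1 = (0)·(-567702) + (-2)·(1401693) + (-2)·(-709125) + (-2)·(-698459) + (5)·(1247957) + (4)·(-459095) + (6)·(-722325) = 81237
  c_2 = (5)·(-567702) + (-1)·(1401693) + (-3)·(-709125) + (1)·(-698459) + (5)·(1247957) + (-2)·(-459095) + (6)·(-722325) = 12738
  c_3 = (-4)·(-567702) + (1)·(1401693) + (1)·(-709125) + (0)·(-698459) + (-2)·(1247957) + (4)·(-459095) + (-2)·(-722325) = 75732
  c_4 = (0)·(-567702) + (0)·(1401693) + (0)·(-709125) + (-1)·(-698459) + (2)·(1247957) + (2)·(-459095) + (3)·(-722325) = 109208
  c_5 = (2)·(-567702) + (0)·(1401693) + (0)·(-709125) + (2)·(-698459) + (-3)·(1247957) + (-6)·(-459095) + (-5)·(-722325) = 90002
  c_6 = (-1)·(-567702) + (0)·(1401693) + (0)·(-709125) + (0)·(-698459) + (0)·(1247957) + (1)·(-459095) + (0)·(-722325) = 108607
  c_7 = (0)·(-567702) + (-2)·(1401693) + (-3)·(-709125) + (-1)·(-698459) + (5)·(1247957) + (4)·(-459095) + (6)·(-722325) = 91903
Expand coordinatewise in base 7:
  c_1 = 81237 = 2·7^0 + 6·7^1 + 5·7^2 + 5·7^3 + 5·7^4 + 4·7^5
  c_2 = 12738 = 5·7^0 + 6·7^1 + 0·7^2 + 2·7^3 + 5·7^4
  c_3 = 75732 = 6·7^0 + 3·7^1 + 5·7^2 + 3·7^3 + 3·7^4 + 4·7^5
  c_4 = 109208 = 1·7^0 + 5·7^1 + 2·7^2 + 3·7^3 + 3·7^4 + 6·7^5
  c_5 = 90002 = 3·7^0 + 5·7^1 + 2·7^2 + 3·7^3 + 2·7^4 + 5·7^5
  c_6 = 108607 = 2·7^0 + 3·7^1 + 4·7^2 + 1·7^3 + 3·7^4 + 6·7^5
  c_7 = 91903 = 0·7^0 + 4·7^1 + 6·7^2 + 1·7^3 + 3·7^4 + 5·7^5
Factor λ_0 = (2, 5, 6, 1, 3, 2, 0)
Factor λ_1 = (6, 6, 3, 5, 5, 3, 4)
Factor λ_2 = (5, 0, 5, 2, 2, 4, 6)
Factor λ_3 = (5, 2, 3, 3, 3, 1, 1)
Factor λ_4 = (5, 5, 3, 3, 2, 3, 3)
Factor λ_5 = (4, 0, 4, 6, 5, 6, 5)

((2, 5, 6, 1, 3, 2, 0), (6, 6, 3, 5, 5, 3, 4), (5, 0, 5, 2, 2, 4, 6), (5, 2, 3, 3, 3, 1, 1), (5, 5, 3, 3, 2, 3, 3), (4, 0, 4, 6, 5, 6, 5))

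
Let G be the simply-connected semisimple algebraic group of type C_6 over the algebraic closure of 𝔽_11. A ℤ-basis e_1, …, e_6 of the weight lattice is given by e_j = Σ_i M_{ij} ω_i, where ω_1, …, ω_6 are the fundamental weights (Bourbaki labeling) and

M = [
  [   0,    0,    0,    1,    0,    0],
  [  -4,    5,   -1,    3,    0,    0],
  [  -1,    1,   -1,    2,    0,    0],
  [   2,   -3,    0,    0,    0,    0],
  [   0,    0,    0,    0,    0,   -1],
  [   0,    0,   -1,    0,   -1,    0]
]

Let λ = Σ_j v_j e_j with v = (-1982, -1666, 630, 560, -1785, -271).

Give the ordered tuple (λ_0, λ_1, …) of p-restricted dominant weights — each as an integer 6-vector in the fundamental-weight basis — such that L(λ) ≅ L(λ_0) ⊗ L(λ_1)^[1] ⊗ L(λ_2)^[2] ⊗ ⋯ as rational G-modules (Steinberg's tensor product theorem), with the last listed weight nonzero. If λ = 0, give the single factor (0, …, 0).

((10, 10, 3, 0, 7, 0), (6, 3, 7, 6, 2, 6), (4, 5, 6, 8, 2, 9))

In the fundamental-weight basis, λ has coordinates c = M·v (v = (-1982, -1666, 630, 560, -1785, -271)):
  c_1 = 0*-1982 + 0*-1666 + 0*630 + 1*560 + 0*-1785 + 0*-271 = 560
  c_2 = -4*-1982 + 5*-1666 + -1*630 + 3*560 + 0*-1785 + 0*-271 = 648
  c_3 = -1*-1982 + 1*-1666 + -1*630 + 2*560 + 0*-1785 + 0*-271 = 806
  c_4 = 2*-1982 + -3*-1666 + 0*630 + 0*560 + 0*-1785 + 0*-271 = 1034
  c_5 = 0*-1982 + 0*-1666 + 0*630 + 0*560 + 0*-1785 + -1*-271 = 271
  c_6 = 0*-1982 + 0*-1666 + -1*630 + 0*560 + -1*-1785 + 0*-271 = 1155
Expand coordinatewise in base 11:
  c_1 = 560 = 10·11^0 + 6·11^1 + 4·11^2
  c_2 = 648 = 10·11^0 + 3·11^1 + 5·11^2
  c_3 = 806 = 3·11^0 + 7·11^1 + 6·11^2
  c_4 = 1034 = 0·11^0 + 6·11^1 + 8·11^2
  c_5 = 271 = 7·11^0 + 2·11^1 + 2·11^2
  c_6 = 1155 = 0·11^0 + 6·11^1 + 9·11^2
Factor λ_0 = (10, 10, 3, 0, 7, 0)
Factor λ_1 = (6, 3, 7, 6, 2, 6)
Factor λ_2 = (4, 5, 6, 8, 2, 9)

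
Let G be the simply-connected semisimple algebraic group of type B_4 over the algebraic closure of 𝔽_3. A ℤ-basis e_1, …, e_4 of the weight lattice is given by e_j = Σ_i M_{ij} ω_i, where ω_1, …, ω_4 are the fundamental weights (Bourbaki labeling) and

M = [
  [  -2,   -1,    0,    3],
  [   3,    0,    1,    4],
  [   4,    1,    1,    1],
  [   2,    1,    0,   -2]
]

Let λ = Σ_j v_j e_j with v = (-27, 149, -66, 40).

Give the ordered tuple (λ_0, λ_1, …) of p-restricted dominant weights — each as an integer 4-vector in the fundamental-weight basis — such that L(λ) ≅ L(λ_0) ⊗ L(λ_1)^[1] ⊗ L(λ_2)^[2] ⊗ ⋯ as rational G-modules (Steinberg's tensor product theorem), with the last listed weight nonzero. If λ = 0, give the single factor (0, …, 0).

Compute c_i = Σ_j M_{ij} v_j with v = (-27, 149, -66, 40):
  c_1 = -2*-27 + -1*149 + 0*-66 + 3*40 = 25
  c_2 = 3*-27 + 0*149 + 1*-66 + 4*40 = 13
  c_3 = 4*-27 + 1*149 + 1*-66 + 1*40 = 15
  c_4 = 2*-27 + 1*149 + 0*-66 + -2*40 = 15
Expand coordinatewise in base 3:
  c_1 = 25 = 1·3^0 + 2·3^1 + 2·3^2
  c_2 = 13 = 1·3^0 + 1·3^1 + 1·3^2
  c_3 = 15 = 0·3^0 + 2·3^1 + 1·3^2
  c_4 = 15 = 0·3^0 + 2·3^1 + 1·3^2
λ_0 = (1, 1, 0, 0)
λ_1 = (2, 1, 2, 2)
λ_2 = (2, 1, 1, 1)

((1, 1, 0, 0), (2, 1, 2, 2), (2, 1, 1, 1))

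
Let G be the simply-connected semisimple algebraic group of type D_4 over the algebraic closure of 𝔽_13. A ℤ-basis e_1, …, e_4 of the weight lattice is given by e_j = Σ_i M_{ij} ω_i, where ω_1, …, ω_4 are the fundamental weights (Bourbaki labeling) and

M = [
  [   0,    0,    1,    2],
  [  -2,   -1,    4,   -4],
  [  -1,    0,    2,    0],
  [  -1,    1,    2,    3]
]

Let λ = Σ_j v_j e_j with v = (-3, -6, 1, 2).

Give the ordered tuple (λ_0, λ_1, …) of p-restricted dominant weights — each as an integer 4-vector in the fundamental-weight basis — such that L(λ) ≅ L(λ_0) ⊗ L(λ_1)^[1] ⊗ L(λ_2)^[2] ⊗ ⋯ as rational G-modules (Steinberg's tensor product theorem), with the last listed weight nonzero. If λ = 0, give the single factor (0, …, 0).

((5, 8, 5, 5),)

Change of basis e → ω: c = M·v where v = (-3, -6, 1, 2):
  c_1 = (0)·(-3) + (0)·(-6) + 1·1 + 2·2 = 5
  c_2 = (-2)·(-3) + (-1)·(-6) + 4·1 + (-4)·(2) = 8
  c_3 = (-1)·(-3) + (0)·(-6) + 2·1 + 0·2 = 5
  c_4 = (-1)·(-3) + (1)·(-6) + 2·1 + 3·2 = 5
Expand coordinatewise in base 13:
  c_1 = 5 = 5·13^0
  c_2 = 8 = 8·13^0
  c_3 = 5 = 5·13^0
  c_4 = 5 = 5·13^0
p-restricted factor λ_0 = (5, 8, 5, 5)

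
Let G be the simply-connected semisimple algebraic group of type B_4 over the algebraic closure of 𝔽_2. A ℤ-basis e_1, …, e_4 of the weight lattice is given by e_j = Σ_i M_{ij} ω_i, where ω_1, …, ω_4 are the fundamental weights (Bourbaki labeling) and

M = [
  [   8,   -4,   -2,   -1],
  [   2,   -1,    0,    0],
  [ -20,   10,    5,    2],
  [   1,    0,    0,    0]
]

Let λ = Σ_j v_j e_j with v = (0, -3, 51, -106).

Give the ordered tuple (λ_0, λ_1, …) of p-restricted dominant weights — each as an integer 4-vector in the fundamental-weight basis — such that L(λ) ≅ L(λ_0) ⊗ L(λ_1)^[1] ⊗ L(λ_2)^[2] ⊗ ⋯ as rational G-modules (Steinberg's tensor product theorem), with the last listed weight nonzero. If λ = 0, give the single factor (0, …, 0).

Change of basis e → ω: c = M·v where v = (0, -3, 51, -106):
  c_1 = 8*0 + -4*-3 + -2*51 + -1*-106 = 16
  c_2 = 2*0 + -1*-3 + 0*51 + 0*-106 = 3
  c_3 = -20*0 + 10*-3 + 5*51 + 2*-106 = 13
  c_4 = 1*0 + 0*-3 + 0*51 + 0*-106 = 0
Expand coordinatewise in base 2:
  c_1 = 16 = 0·2^0 + 0·2^1 + 0·2^2 + 0·2^3 + 1·2^4
  c_2 = 3 = 1·2^0 + 1·2^1
  c_3 = 13 = 1·2^0 + 0·2^1 + 1·2^2 + 1·2^3
  c_4 = 0
λ_0 = (0, 1, 1, 0)
λ_1 = (0, 1, 0, 0)
λ_2 = (0, 0, 1, 0)
λ_3 = (0, 0, 1, 0)
λ_4 = (1, 0, 0, 0)

((0, 1, 1, 0), (0, 1, 0, 0), (0, 0, 1, 0), (0, 0, 1, 0), (1, 0, 0, 0))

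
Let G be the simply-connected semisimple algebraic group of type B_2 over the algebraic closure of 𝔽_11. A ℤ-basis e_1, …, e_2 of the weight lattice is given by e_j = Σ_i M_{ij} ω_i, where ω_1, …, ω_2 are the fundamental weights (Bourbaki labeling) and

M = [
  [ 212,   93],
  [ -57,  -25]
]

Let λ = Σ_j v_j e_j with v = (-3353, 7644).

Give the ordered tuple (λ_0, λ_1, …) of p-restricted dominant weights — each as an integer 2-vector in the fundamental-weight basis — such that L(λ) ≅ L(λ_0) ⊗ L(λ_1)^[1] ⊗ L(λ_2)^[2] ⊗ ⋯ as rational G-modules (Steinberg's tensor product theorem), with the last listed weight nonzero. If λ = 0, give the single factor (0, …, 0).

Compute c_i = Σ_j M_{ij} v_j with v = (-3353, 7644):
  c_1 = (212)·(-3353) + 93·7644 = 56
  c_2 = (-57)·(-3353) + (-25)·(7644) = 21
Base-11 expansion of each c_i:
  c_1 = 56 = 1·11^0 + 5·11^1
  c_2 = 21 = 10·11^0 + 1·11^1
p-restricted factor λ_0 = (1, 10)
p-restricted factor λ_1 = (5, 1)

((1, 10), (5, 1))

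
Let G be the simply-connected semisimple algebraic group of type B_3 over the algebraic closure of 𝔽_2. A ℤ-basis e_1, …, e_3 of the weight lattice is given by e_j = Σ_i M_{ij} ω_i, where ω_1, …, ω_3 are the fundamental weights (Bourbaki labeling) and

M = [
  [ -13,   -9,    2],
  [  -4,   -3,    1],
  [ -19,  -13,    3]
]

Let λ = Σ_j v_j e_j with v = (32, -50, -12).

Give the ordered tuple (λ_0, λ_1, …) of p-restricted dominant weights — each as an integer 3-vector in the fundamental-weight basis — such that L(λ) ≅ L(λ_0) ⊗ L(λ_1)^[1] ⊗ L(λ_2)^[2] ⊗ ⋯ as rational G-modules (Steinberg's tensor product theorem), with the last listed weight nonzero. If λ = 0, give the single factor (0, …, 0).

ω-coordinates c = M·v, v = (32, -50, -12):
  c_1 = (-13)·(32) + (-9)·(-50) + (2)·(-12) = 10
  c_2 = (-4)·(32) + (-3)·(-50) + (1)·(-12) = 10
  c_3 = (-19)·(32) + (-13)·(-50) + (3)·(-12) = 6
Expand coordinatewise in base 2:
  c_1 = 10 = 0·2^0 + 1·2^1 + 0·2^2 + 1·2^3
  c_2 = 10 = 0·2^0 + 1·2^1 + 0·2^2 + 1·2^3
  c_3 = 6 = 0·2^0 + 1·2^1 + 1·2^2
λ_0 = (0, 0, 0)
λ_1 = (1, 1, 1)
λ_2 = (0, 0, 1)
λ_3 = (1, 1, 0)

((0, 0, 0), (1, 1, 1), (0, 0, 1), (1, 1, 0))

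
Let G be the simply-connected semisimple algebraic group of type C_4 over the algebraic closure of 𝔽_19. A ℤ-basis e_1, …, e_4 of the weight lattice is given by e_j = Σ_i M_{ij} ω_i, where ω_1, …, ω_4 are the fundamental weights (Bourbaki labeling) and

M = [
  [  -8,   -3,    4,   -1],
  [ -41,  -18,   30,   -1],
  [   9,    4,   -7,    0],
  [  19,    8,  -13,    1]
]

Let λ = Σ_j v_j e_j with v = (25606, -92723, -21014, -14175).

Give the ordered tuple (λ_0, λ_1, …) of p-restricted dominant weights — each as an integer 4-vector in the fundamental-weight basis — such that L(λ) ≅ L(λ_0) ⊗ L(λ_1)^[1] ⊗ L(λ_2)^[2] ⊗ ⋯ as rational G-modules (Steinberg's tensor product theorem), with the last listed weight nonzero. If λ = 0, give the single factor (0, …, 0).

((1, 16, 10, 13), (10, 1, 8, 6), (9, 8, 18, 10))

Change of basis e → ω: c = M·v where v = (25606, -92723, -21014, -14175):
  c_1 = -8*25606 + -3*-92723 + 4*-21014 + -1*-14175 = 3440
  c_2 = -41*25606 + -18*-92723 + 30*-21014 + -1*-14175 = 2923
  c_3 = 9*25606 + 4*-92723 + -7*-21014 + 0*-14175 = 6660
  c_4 = 19*25606 + 8*-92723 + -13*-21014 + 1*-14175 = 3737
Writing each c_i in base p = 19:
  c_1 = 3440 = 1·19^0 + 10·19^1 + 9·19^2
  c_2 = 2923 = 16·19^0 + 1·19^1 + 8·19^2
  c_3 = 6660 = 10·19^0 + 8·19^1 + 18·19^2
  c_4 = 3737 = 13·19^0 + 6·19^1 + 10·19^2
Factor λ_0 = (1, 16, 10, 13)
Factor λ_1 = (10, 1, 8, 6)
Factor λ_2 = (9, 8, 18, 10)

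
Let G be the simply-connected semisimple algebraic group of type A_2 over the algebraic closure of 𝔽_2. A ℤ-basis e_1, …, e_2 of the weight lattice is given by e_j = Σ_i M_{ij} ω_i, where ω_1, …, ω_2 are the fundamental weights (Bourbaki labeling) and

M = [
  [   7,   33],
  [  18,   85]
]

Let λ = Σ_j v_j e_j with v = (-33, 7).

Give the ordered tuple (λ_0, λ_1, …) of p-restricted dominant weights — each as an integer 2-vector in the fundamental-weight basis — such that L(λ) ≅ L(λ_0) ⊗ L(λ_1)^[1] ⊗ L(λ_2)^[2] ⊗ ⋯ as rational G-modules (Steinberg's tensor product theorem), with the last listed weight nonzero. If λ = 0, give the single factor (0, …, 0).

((0, 1),)

Compute c_i = Σ_j M_{ij} v_j with v = (-33, 7):
  c_1 = (7)·(-33) + (33)·(7) = 0
  c_2 = (18)·(-33) + (85)·(7) = 1
Writing each c_i in base p = 2:
  c_1 = 0
  c_2 = 1 = 1·2^0
λ_0 = (0, 1)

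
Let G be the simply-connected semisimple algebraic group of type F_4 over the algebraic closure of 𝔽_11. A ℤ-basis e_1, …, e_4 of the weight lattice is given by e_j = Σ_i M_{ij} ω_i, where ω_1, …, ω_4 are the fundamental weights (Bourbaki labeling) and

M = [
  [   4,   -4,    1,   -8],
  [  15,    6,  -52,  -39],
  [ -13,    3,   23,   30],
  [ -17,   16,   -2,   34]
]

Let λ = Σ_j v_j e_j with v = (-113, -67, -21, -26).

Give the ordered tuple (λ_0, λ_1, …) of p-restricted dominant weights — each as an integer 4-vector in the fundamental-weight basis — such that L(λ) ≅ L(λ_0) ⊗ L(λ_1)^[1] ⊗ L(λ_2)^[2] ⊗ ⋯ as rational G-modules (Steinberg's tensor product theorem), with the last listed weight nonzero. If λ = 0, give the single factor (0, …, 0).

((3, 9, 5, 7),)

ω-coordinates c = M·v, v = (-113, -67, -21, -26):
  c_1 = 4*-113 + -4*-67 + 1*-21 + -8*-26 = 3
  c_2 = 15*-113 + 6*-67 + -52*-21 + -39*-26 = 9
  c_3 = -13*-113 + 3*-67 + 23*-21 + 30*-26 = 5
  c_4 = -17*-113 + 16*-67 + -2*-21 + 34*-26 = 7
p = 11; digits c_i = Σ_j d_{ij}·11^j, 0 ≤ d_{ij} < 11:
  c_1 = 3 = 3·11^0
  c_2 = 9 = 9·11^0
  c_3 = 5 = 5·11^0
  c_4 = 7 = 7·11^0
Factor λ_0 = (3, 9, 5, 7)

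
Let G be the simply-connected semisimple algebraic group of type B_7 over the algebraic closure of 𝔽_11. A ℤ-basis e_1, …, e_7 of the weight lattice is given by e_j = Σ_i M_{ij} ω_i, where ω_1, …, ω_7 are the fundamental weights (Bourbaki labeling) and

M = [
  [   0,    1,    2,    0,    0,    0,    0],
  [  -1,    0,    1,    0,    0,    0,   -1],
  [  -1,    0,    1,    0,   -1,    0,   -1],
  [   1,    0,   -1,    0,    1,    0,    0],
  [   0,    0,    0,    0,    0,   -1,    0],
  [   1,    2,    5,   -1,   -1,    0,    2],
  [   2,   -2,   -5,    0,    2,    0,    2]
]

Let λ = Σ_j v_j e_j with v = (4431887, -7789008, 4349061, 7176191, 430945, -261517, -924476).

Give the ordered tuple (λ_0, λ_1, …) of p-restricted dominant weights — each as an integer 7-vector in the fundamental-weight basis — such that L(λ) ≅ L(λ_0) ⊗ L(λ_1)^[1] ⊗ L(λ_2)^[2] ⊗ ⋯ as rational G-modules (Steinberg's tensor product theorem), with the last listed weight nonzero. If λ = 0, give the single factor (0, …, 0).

In the fundamental-weight basis, λ has coordinates c = M·v (v = (4431887, -7789008, 4349061, 7176191, 430945, -261517, -924476)):
  c_1 = 0*4431887 + 1*-7789008 + 2*4349061 + 0*7176191 + 0*430945 + 0*-261517 + 0*-924476 = 909114
  c_2 = -1*4431887 + 0*-7789008 + 1*4349061 + 0*7176191 + 0*430945 + 0*-261517 + -1*-924476 = 841650
  c_3 = -1*4431887 + 0*-7789008 + 1*4349061 + 0*7176191 + -1*430945 + 0*-261517 + -1*-924476 = 410705
  c_4 = 1*4431887 + 0*-7789008 + -1*4349061 + 0*7176191 + 1*430945 + 0*-261517 + 0*-924476 = 513771
  c_5 = 0*4431887 + 0*-7789008 + 0*4349061 + 0*7176191 + 0*430945 + -1*-261517 + 0*-924476 = 261517
  c_6 = 1*4431887 + 2*-7789008 + 5*4349061 + -1*7176191 + -1*430945 + 0*-261517 + 2*-924476 = 1143088
  c_7 = 2*4431887 + -2*-7789008 + -5*4349061 + 0*7176191 + 2*430945 + 0*-261517 + 2*-924476 = 1709423
Writing each c_i in base p = 11:
  c_1 = 909114 = 8·11^0 + 3·11^1 + 0·11^2 + 1·11^3 + 7·11^4 + 5·11^5
  c_2 = 841650 = 7·11^0 + 8·11^1 + 3·11^2 + 5·11^3 + 2·11^4 + 5·11^5
  c_3 = 410705 = 9·11^0 + 2·11^1 + 6·11^2 + 0·11^3 + 6·11^4 + 2·11^5
  c_4 = 513771 = 5·11^0 + 0·11^1 + 0·11^2 + 1·11^3 + 2·11^4 + 3·11^5
  c_5 = 261517 = 3·11^0 + 3·11^1 + 5·11^2 + 9·11^3 + 6·11^4 + 1·11^5
  c_6 = 1143088 = 1·11^0 + 0·11^1 + 9·11^2 + 0·11^3 + 1·11^4 + 7·11^5
  c_7 = 1709423 = 1·11^0 + 5·11^1 + 3·11^2 + 8·11^3 + 6·11^4 + 10·11^5
Factor λ_0 = (8, 7, 9, 5, 3, 1, 1)
Factor λ_1 = (3, 8, 2, 0, 3, 0, 5)
Factor λ_2 = (0, 3, 6, 0, 5, 9, 3)
Factor λ_3 = (1, 5, 0, 1, 9, 0, 8)
Factor λ_4 = (7, 2, 6, 2, 6, 1, 6)
Factor λ_5 = (5, 5, 2, 3, 1, 7, 10)

((8, 7, 9, 5, 3, 1, 1), (3, 8, 2, 0, 3, 0, 5), (0, 3, 6, 0, 5, 9, 3), (1, 5, 0, 1, 9, 0, 8), (7, 2, 6, 2, 6, 1, 6), (5, 5, 2, 3, 1, 7, 10))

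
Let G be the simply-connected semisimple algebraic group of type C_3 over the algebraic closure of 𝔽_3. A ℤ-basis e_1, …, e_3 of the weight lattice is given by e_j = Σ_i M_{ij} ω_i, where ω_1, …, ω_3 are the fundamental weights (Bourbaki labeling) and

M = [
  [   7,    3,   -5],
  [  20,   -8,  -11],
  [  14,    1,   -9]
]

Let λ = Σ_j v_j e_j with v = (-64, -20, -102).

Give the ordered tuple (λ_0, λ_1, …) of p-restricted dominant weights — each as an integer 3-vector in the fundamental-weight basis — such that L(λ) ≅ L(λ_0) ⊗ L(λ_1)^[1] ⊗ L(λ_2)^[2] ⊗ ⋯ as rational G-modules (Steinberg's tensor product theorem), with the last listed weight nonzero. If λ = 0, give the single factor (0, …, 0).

((2, 2, 2),)

ω-coordinates c = M·v, v = (-64, -20, -102):
  c_1 = (7)·(-64) + (3)·(-20) + (-5)·(-102) = 2
  c_2 = (20)·(-64) + (-8)·(-20) + (-11)·(-102) = 2
  c_3 = (14)·(-64) + (1)·(-20) + (-9)·(-102) = 2
Base-3 expansion of each c_i:
  c_1 = 2 = 2·3^0
  c_2 = 2 = 2·3^0
  c_3 = 2 = 2·3^0
p-restricted factor λ_0 = (2, 2, 2)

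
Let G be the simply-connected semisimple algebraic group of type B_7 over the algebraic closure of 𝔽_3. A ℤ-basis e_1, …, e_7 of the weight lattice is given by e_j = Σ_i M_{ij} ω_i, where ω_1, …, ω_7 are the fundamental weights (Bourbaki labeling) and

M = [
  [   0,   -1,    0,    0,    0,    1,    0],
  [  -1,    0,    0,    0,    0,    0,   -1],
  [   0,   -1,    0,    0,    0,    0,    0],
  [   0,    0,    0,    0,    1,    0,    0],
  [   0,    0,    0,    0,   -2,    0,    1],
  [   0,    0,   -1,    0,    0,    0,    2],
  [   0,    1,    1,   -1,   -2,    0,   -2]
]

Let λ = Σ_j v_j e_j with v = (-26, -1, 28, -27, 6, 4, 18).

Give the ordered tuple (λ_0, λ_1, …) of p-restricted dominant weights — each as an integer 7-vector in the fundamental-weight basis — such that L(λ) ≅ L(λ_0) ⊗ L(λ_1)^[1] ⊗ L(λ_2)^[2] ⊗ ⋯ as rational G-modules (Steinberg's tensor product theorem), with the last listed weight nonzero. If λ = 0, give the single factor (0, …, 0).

In the fundamental-weight basis, λ has coordinates c = M·v (v = (-26, -1, 28, -27, 6, 4, 18)):
  c_1 = 0*-26 + -1*-1 + 0*28 + 0*-27 + 0*6 + 1*4 + 0*18 = 5
  c_2 = -1*-26 + 0*-1 + 0*28 + 0*-27 + 0*6 + 0*4 + -1*18 = 8
  c_3 = 0*-26 + -1*-1 + 0*28 + 0*-27 + 0*6 + 0*4 + 0*18 = 1
  c_4 = 0*-26 + 0*-1 + 0*28 + 0*-27 + 1*6 + 0*4 + 0*18 = 6
  c_5 = 0*-26 + 0*-1 + 0*28 + 0*-27 + -2*6 + 0*4 + 1*18 = 6
  c_6 = 0*-26 + 0*-1 + -1*28 + 0*-27 + 0*6 + 0*4 + 2*18 = 8
  c_7 = 0*-26 + 1*-1 + 1*28 + -1*-27 + -2*6 + 0*4 + -2*18 = 6
p = 3; digits c_i = Σ_j d_{ij}·3^j, 0 ≤ d_{ij} < 3:
  c_1 = 5 = 2·3^0 + 1·3^1
  c_2 = 8 = 2·3^0 + 2·3^1
  c_3 = 1 = 1·3^0
  c_4 = 6 = 0·3^0 + 2·3^1
  c_5 = 6 = 0·3^0 + 2·3^1
  c_6 = 8 = 2·3^0 + 2·3^1
  c_7 = 6 = 0·3^0 + 2·3^1
λ_0 = (2, 2, 1, 0, 0, 2, 0)
λ_1 = (1, 2, 0, 2, 2, 2, 2)

((2, 2, 1, 0, 0, 2, 0), (1, 2, 0, 2, 2, 2, 2))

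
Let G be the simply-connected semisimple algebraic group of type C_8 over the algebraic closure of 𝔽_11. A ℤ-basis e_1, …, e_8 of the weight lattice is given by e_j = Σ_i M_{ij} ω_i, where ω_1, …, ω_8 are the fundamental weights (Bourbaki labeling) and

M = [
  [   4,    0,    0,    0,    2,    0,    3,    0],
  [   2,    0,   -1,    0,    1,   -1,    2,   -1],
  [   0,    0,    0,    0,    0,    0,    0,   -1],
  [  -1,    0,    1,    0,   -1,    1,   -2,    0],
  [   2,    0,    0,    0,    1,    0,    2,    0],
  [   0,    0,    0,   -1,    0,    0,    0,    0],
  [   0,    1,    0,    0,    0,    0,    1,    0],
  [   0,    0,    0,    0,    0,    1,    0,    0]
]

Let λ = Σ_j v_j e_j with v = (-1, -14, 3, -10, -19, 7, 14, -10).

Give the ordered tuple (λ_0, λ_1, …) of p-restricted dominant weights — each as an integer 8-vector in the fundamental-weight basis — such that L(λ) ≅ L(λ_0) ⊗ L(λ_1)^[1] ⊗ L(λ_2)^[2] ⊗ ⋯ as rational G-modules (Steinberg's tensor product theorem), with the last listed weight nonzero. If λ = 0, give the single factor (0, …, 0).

Change of basis e → ω: c = M·v where v = (-1, -14, 3, -10, -19, 7, 14, -10):
  c_1 = 4*-1 + 0*-14 + 0*3 + 0*-10 + 2*-19 + 0*7 + 3*14 + 0*-10 = 0
  c_2 = 2*-1 + 0*-14 + -1*3 + 0*-10 + 1*-19 + -1*7 + 2*14 + -1*-10 = 7
  c_3 = 0*-1 + 0*-14 + 0*3 + 0*-10 + 0*-19 + 0*7 + 0*14 + -1*-10 = 10
  c_4 = -1*-1 + 0*-14 + 1*3 + 0*-10 + -1*-19 + 1*7 + -2*14 + 0*-10 = 2
  c_5 = 2*-1 + 0*-14 + 0*3 + 0*-10 + 1*-19 + 0*7 + 2*14 + 0*-10 = 7
  c_6 = 0*-1 + 0*-14 + 0*3 + -1*-10 + 0*-19 + 0*7 + 0*14 + 0*-10 = 10
  c_7 = 0*-1 + 1*-14 + 0*3 + 0*-10 + 0*-19 + 0*7 + 1*14 + 0*-10 = 0
  c_8 = 0*-1 + 0*-14 + 0*3 + 0*-10 + 0*-19 + 1*7 + 0*14 + 0*-10 = 7
Expand coordinatewise in base 11:
  c_1 = 0
  c_2 = 7 = 7·11^0
  c_3 = 10 = 10·11^0
  c_4 = 2 = 2·11^0
  c_5 = 7 = 7·11^0
  c_6 = 10 = 10·11^0
  c_7 = 0
  c_8 = 7 = 7·11^0
Factor λ_0 = (0, 7, 10, 2, 7, 10, 0, 7)

((0, 7, 10, 2, 7, 10, 0, 7),)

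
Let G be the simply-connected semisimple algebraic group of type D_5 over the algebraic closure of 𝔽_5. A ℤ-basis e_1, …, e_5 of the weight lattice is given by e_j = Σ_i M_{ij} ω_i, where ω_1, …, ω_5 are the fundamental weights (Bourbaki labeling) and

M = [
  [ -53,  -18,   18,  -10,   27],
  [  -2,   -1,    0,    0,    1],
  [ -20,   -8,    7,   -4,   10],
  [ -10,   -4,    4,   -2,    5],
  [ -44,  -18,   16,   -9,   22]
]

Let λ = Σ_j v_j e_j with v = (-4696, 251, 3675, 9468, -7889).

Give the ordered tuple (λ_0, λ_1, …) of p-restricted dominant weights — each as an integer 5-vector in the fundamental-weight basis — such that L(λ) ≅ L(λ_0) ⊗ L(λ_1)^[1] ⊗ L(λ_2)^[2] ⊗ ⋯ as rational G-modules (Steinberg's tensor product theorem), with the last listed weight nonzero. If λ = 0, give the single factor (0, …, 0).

Change of basis e → ω: c = M·v where v = (-4696, 251, 3675, 9468, -7889):
  c_1 = (-53)·(-4696) + (-18)·(251) + (18)·(3675) + (-10)·(9468) + (27)·(-7889) = 2837
  c_2 = (-2)·(-4696) + (-1)·(251) + (0)·(3675) + (0)·(9468) + (1)·(-7889) = 1252
  c_3 = (-20)·(-4696) + (-8)·(251) + (7)·(3675) + (-4)·(9468) + (10)·(-7889) = 875
  c_4 = (-10)·(-4696) + (-4)·(251) + (4)·(3675) + (-2)·(9468) + (5)·(-7889) = 2275
  c_5 = (-44)·(-4696) + (-18)·(251) + (16)·(3675) + (-9)·(9468) + (22)·(-7889) = 2136
Expand coordinatewise in base 5:
  c_1 = 2837 = 2·5^0 + 2·5^1 + 3·5^2 + 2·5^3 + 4·5^4
  c_2 = 1252 = 2·5^0 + 0·5^1 + 0·5^2 + 0·5^3 + 2·5^4
  c_3 = 875 = 0·5^0 + 0·5^1 + 0·5^2 + 2·5^3 + 1·5^4
  c_4 = 2275 = 0·5^0 + 0·5^1 + 1·5^2 + 3·5^3 + 3·5^4
  c_5 = 2136 = 1·5^0 + 2·5^1 + 0·5^2 + 2·5^3 + 3·5^4
Factor λ_0 = (2, 2, 0, 0, 1)
Factor λ_1 = (2, 0, 0, 0, 2)
Factor λ_2 = (3, 0, 0, 1, 0)
Factor λ_3 = (2, 0, 2, 3, 2)
Factor λ_4 = (4, 2, 1, 3, 3)

((2, 2, 0, 0, 1), (2, 0, 0, 0, 2), (3, 0, 0, 1, 0), (2, 0, 2, 3, 2), (4, 2, 1, 3, 3))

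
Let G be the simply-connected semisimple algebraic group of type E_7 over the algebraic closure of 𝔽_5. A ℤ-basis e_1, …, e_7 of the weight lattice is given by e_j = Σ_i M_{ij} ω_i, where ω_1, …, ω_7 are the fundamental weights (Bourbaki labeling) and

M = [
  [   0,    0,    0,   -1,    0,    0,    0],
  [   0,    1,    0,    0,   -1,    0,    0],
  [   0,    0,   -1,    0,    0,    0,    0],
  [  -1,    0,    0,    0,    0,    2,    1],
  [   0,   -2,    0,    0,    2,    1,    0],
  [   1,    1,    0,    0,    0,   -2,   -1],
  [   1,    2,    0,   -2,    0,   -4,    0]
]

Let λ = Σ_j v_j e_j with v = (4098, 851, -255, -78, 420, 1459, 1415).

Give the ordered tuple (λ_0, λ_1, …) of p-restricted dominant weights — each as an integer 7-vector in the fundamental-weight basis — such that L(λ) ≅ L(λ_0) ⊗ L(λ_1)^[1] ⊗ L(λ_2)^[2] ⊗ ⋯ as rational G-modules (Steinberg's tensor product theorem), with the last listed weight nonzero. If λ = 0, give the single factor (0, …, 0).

Compute c_i = Σ_j M_{ij} v_j with v = (4098, 851, -255, -78, 420, 1459, 1415):
  c_1 = 0*4098 + 0*851 + 0*-255 + -1*-78 + 0*420 + 0*1459 + 0*1415 = 78
  c_2 = 0*4098 + 1*851 + 0*-255 + 0*-78 + -1*420 + 0*1459 + 0*1415 = 431
  c_3 = 0*4098 + 0*851 + -1*-255 + 0*-78 + 0*420 + 0*1459 + 0*1415 = 255
  c_4 = -1*4098 + 0*851 + 0*-255 + 0*-78 + 0*420 + 2*1459 + 1*1415 = 235
  c_5 = 0*4098 + -2*851 + 0*-255 + 0*-78 + 2*420 + 1*1459 + 0*1415 = 597
  c_6 = 1*4098 + 1*851 + 0*-255 + 0*-78 + 0*420 + -2*1459 + -1*1415 = 616
  c_7 = 1*4098 + 2*851 + 0*-255 + -2*-78 + 0*420 + -4*1459 + 0*1415 = 120
Expand coordinatewise in base 5:
  c_1 = 78 = 3·5^0 + 0·5^1 + 3·5^2
  c_2 = 431 = 1·5^0 + 1·5^1 + 2·5^2 + 3·5^3
  c_3 = 255 = 0·5^0 + 1·5^1 + 0·5^2 + 2·5^3
  c_4 = 235 = 0·5^0 + 2·5^1 + 4·5^2 + 1·5^3
  c_5 = 597 = 2·5^0 + 4·5^1 + 3·5^2 + 4·5^3
  c_6 = 616 = 1·5^0 + 3·5^1 + 4·5^2 + 4·5^3
  c_7 = 120 = 0·5^0 + 4·5^1 + 4·5^2
λ_0 = (3, 1, 0, 0, 2, 1, 0)
λ_1 = (0, 1, 1, 2, 4, 3, 4)
λ_2 = (3, 2, 0, 4, 3, 4, 4)
λ_3 = (0, 3, 2, 1, 4, 4, 0)

((3, 1, 0, 0, 2, 1, 0), (0, 1, 1, 2, 4, 3, 4), (3, 2, 0, 4, 3, 4, 4), (0, 3, 2, 1, 4, 4, 0))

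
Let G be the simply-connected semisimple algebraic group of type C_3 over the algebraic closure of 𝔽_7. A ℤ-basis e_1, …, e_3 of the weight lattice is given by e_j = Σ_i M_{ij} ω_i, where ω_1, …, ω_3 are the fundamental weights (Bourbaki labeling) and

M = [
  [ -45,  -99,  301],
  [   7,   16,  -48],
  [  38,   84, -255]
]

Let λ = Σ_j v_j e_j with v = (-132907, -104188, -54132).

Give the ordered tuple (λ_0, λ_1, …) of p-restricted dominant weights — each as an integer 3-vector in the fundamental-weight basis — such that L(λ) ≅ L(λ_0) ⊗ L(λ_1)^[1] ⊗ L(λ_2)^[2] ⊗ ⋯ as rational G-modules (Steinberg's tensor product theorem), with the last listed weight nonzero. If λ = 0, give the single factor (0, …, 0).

((1, 6, 2), (4, 6, 4), (6, 5, 0), (4, 2, 4))

Compute c_i = Σ_j M_{ij} v_j with v = (-132907, -104188, -54132):
  c_1 = -45*-132907 + -99*-104188 + 301*-54132 = 1695
  c_2 = 7*-132907 + 16*-104188 + -48*-54132 = 979
  c_3 = 38*-132907 + 84*-104188 + -255*-54132 = 1402
Base-7 expansion of each c_i:
  c_1 = 1695 = 1·7^0 + 4·7^1 + 6·7^2 + 4·7^3
  c_2 = 979 = 6·7^0 + 6·7^1 + 5·7^2 + 2·7^3
  c_3 = 1402 = 2·7^0 + 4·7^1 + 0·7^2 + 4·7^3
λ_0 = (1, 6, 2)
λ_1 = (4, 6, 4)
λ_2 = (6, 5, 0)
λ_3 = (4, 2, 4)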